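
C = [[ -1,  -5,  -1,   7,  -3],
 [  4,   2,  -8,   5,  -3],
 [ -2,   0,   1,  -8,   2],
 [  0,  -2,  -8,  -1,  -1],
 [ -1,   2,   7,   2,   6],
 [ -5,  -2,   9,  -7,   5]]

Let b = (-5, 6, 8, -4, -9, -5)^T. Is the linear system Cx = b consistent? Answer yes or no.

Row reduce the augmented matrix [C | b].
R2 ← R2 + (4)·R1: [0, -18, -12, 33, -15, -14]
R3 ← R3 − (2)·R1: [0, 10, 3, -22, 8, 18]
R5 ← R5 − R1: [0, 7, 8, -5, 9, -4]
R6 ← R6 − (5)·R1: [0, 23, 14, -42, 20, 20]
R3 ← R3 + (5/9)·R2: [0, 0, -11/3, -11/3, -1/3, 92/9]
R4 ← R4 − (1/9)·R2: [0, 0, -20/3, -14/3, 2/3, -22/9]
R5 ← R5 + (7/18)·R2: [0, 0, 10/3, 47/6, 19/6, -85/9]
R6 ← R6 + (23/18)·R2: [0, 0, -4/3, 1/6, 5/6, 19/9]
R4 ← R4 − (20/11)·R3: [0, 0, 0, 2, 14/11, -694/33]
R5 ← R5 + (10/11)·R3: [0, 0, 0, 9/2, 63/22, -5/33]
R6 ← R6 − (4/11)·R3: [0, 0, 0, 3/2, 21/22, -53/33]
R5 ← R5 − (9/4)·R4: [0, 0, 0, 0, 0, 283/6]
R6 ← R6 − (3/4)·R4: [0, 0, 0, 0, 0, 85/6]
R6 ← R6 − (85/283)·R5: [0, 0, 0, 0, 0, 0]
The echelon form has 5 nonzero rows; the last pivot sits in the augmented column, so rank(C) = 4 but rank([C|b]) = 5.
Since the ranks differ, the system is inconsistent.

no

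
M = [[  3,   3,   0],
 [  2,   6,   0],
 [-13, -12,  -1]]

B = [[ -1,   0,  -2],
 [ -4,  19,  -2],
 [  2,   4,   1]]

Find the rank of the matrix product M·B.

3

First compute MB:
[[-15,  57, -12],
 [-26, 114, -16],
 [ 59, -232,  49]]
Now row reduce the product.
R2 ← R2 − (26/15)·R1: [0, 76/5, 24/5]
R3 ← R3 + (59/15)·R1: [0, -39/5, 9/5]
R3 ← R3 + (39/76)·R2: [0, 0, 81/19]
3 nonzero rows, so rank(MB) = 3.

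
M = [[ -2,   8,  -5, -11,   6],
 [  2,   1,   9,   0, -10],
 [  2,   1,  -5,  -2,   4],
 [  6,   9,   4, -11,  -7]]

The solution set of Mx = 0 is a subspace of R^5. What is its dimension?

2

Row reduce to echelon form.
R2 ← R2 + R1: [0, 9, 4, -11, -4]
R3 ← R3 + R1: [0, 9, -10, -13, 10]
R4 ← R4 + (3)·R1: [0, 33, -11, -44, 11]
R3 ← R3 − R2: [0, 0, -14, -2, 14]
R4 ← R4 − (11/3)·R2: [0, 0, -77/3, -11/3, 77/3]
R4 ← R4 − (11/6)·R3: [0, 0, 0, 0, 0]
3 nonzero rows, so rank(M) = 3.
M has 5 columns; by rank–nullity, nullity = 5 − 3 = 2.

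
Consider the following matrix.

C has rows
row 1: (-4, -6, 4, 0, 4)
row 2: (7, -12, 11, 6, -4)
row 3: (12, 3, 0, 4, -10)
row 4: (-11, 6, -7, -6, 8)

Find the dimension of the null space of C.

3

Row reduce to echelon form.
R2 ← R2 + (7/4)·R1: [0, -45/2, 18, 6, 3]
R3 ← R3 + (3)·R1: [0, -15, 12, 4, 2]
R4 ← R4 − (11/4)·R1: [0, 45/2, -18, -6, -3]
R3 ← R3 − (2/3)·R2: [0, 0, 0, 0, 0]
R4 ← R4 + R2: [0, 0, 0, 0, 0]
2 nonzero rows, so rank(C) = 2.
C has 5 columns; by rank–nullity, nullity = 5 − 2 = 3.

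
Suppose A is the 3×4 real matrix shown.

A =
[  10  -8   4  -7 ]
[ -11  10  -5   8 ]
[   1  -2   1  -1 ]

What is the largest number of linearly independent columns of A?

Row reduce to echelon form.
R2 ← R2 + (11/10)·R1: [0, 6/5, -3/5, 3/10]
R3 ← R3 − (1/10)·R1: [0, -6/5, 3/5, -3/10]
R3 ← R3 + R2: [0, 0, 0, 0]
Echelon form has 2 nonzero rows, so rank(A) = 2.
The rank gives the maximum number of linearly independent columns: 2.

2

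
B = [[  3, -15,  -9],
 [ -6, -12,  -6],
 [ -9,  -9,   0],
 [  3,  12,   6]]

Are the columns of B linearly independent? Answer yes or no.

Row reduce B to echelon form.
R2 ← R2 + (2)·R1: [0, -42, -24]
R3 ← R3 + (3)·R1: [0, -54, -27]
R4 ← R4 − R1: [0, 27, 15]
R3 ← R3 − (9/7)·R2: [0, 0, 27/7]
R4 ← R4 + (9/14)·R2: [0, 0, -3/7]
R4 ← R4 + (1/9)·R3: [0, 0, 0]
3 pivots among 3 columns.
Every column is a pivot column, so the columns are linearly independent.

yes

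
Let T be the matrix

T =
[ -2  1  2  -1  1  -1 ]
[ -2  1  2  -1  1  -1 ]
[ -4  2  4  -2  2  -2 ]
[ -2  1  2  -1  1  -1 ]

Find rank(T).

Row reduce to echelon form.
R2 ← R2 − R1: [0, 0, 0, 0, 0, 0]
R3 ← R3 − (2)·R1: [0, 0, 0, 0, 0, 0]
R4 ← R4 − R1: [0, 0, 0, 0, 0, 0]
Echelon form has 1 nonzero row, so rank(T) = 1.

1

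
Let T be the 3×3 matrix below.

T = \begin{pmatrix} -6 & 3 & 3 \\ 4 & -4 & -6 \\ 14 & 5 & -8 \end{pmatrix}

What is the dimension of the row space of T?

3

Row reduce to echelon form.
R2 ← R2 + (2/3)·R1: [0, -2, -4]
R3 ← R3 + (7/3)·R1: [0, 12, -1]
R3 ← R3 + (6)·R2: [0, 0, -25]
Echelon form has 3 nonzero rows, so rank(T) = 3.
The row space has dimension equal to the rank: 3.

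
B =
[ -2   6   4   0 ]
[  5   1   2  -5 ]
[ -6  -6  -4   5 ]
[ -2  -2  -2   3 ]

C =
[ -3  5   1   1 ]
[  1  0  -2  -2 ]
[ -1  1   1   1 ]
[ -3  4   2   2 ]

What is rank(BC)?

First compute BC:
[[  8,  -6, -10, -10],
 [ -1,   7,  -5,  -5],
 [  1, -14,  12,  12],
 [ -3,   0,   6,   6]]
Now row reduce the product.
R2 ← R2 + (1/8)·R1: [0, 25/4, -25/4, -25/4]
R3 ← R3 − (1/8)·R1: [0, -53/4, 53/4, 53/4]
R4 ← R4 + (3/8)·R1: [0, -9/4, 9/4, 9/4]
R3 ← R3 + (53/25)·R2: [0, 0, 0, 0]
R4 ← R4 + (9/25)·R2: [0, 0, 0, 0]
2 nonzero rows, so rank(BC) = 2.

2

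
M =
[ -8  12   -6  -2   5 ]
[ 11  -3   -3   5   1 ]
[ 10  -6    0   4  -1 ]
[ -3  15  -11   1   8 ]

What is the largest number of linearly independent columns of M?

2

Row reduce to echelon form.
R2 ← R2 + (11/8)·R1: [0, 27/2, -45/4, 9/4, 63/8]
R3 ← R3 + (5/4)·R1: [0, 9, -15/2, 3/2, 21/4]
R4 ← R4 − (3/8)·R1: [0, 21/2, -35/4, 7/4, 49/8]
R3 ← R3 − (2/3)·R2: [0, 0, 0, 0, 0]
R4 ← R4 − (7/9)·R2: [0, 0, 0, 0, 0]
Echelon form has 2 nonzero rows, so rank(M) = 2.
The rank gives the maximum number of linearly independent columns: 2.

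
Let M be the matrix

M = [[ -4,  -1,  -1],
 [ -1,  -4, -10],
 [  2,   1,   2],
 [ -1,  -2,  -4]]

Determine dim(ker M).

0

Row reduce to echelon form.
R2 ← R2 − (1/4)·R1: [0, -15/4, -39/4]
R3 ← R3 + (1/2)·R1: [0, 1/2, 3/2]
R4 ← R4 − (1/4)·R1: [0, -7/4, -15/4]
R3 ← R3 + (2/15)·R2: [0, 0, 1/5]
R4 ← R4 − (7/15)·R2: [0, 0, 4/5]
R4 ← R4 − (4)·R3: [0, 0, 0]
3 nonzero rows, so rank(M) = 3.
M has 3 columns; by rank–nullity, nullity = 3 − 3 = 0.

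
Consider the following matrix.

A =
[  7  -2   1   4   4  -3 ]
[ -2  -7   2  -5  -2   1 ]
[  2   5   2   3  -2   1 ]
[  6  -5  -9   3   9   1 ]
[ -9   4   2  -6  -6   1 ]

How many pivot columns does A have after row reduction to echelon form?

Row reduce to echelon form.
R2 ← R2 + (2/7)·R1: [0, -53/7, 16/7, -27/7, -6/7, 1/7]
R3 ← R3 − (2/7)·R1: [0, 39/7, 12/7, 13/7, -22/7, 13/7]
R4 ← R4 − (6/7)·R1: [0, -23/7, -69/7, -3/7, 39/7, 25/7]
R5 ← R5 + (9/7)·R1: [0, 10/7, 23/7, -6/7, -6/7, -20/7]
R3 ← R3 + (39/53)·R2: [0, 0, 180/53, -52/53, -200/53, 104/53]
R4 ← R4 − (23/53)·R2: [0, 0, -575/53, 66/53, 315/53, 186/53]
R5 ← R5 + (10/53)·R2: [0, 0, 197/53, -84/53, -54/53, -150/53]
R4 ← R4 + (115/36)·R3: [0, 0, 0, -17/9, -55/9, 88/9]
R5 ← R5 − (197/180)·R3: [0, 0, 0, -23/45, 28/9, -224/45]
R5 ← R5 − (23/85)·R4: [0, 0, 0, 0, 81/17, -648/85]
Echelon form has 5 nonzero rows, so rank(A) = 5.
Each nonzero row contributes one pivot column: 5 pivot columns.

5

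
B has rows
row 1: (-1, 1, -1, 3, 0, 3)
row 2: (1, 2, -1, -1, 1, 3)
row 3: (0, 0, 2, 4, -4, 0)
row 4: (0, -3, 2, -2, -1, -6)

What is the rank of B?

Row reduce to echelon form.
R2 ← R2 + R1: [0, 3, -2, 2, 1, 6]
R4 ← R4 + R2: [0, 0, 0, 0, 0, 0]
Echelon form has 3 nonzero rows, so rank(B) = 3.

3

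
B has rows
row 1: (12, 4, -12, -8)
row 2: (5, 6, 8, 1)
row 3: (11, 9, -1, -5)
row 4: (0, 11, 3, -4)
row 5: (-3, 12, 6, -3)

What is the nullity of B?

1

Row reduce to echelon form.
R2 ← R2 − (5/12)·R1: [0, 13/3, 13, 13/3]
R3 ← R3 − (11/12)·R1: [0, 16/3, 10, 7/3]
R5 ← R5 + (1/4)·R1: [0, 13, 3, -5]
R3 ← R3 − (16/13)·R2: [0, 0, -6, -3]
R4 ← R4 − (33/13)·R2: [0, 0, -30, -15]
R5 ← R5 − (3)·R2: [0, 0, -36, -18]
R4 ← R4 − (5)·R3: [0, 0, 0, 0]
R5 ← R5 − (6)·R3: [0, 0, 0, 0]
3 nonzero rows, so rank(B) = 3.
B has 4 columns; by rank–nullity, nullity = 4 − 3 = 1.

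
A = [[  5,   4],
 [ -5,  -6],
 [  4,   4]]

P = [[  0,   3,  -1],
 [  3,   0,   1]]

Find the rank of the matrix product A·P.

2

First compute AP:
[[ 12,  15,  -1],
 [-18, -15,  -1],
 [ 12,  12,   0]]
Now row reduce the product.
R2 ← R2 + (3/2)·R1: [0, 15/2, -5/2]
R3 ← R3 − R1: [0, -3, 1]
R3 ← R3 + (2/5)·R2: [0, 0, 0]
2 nonzero rows, so rank(AP) = 2.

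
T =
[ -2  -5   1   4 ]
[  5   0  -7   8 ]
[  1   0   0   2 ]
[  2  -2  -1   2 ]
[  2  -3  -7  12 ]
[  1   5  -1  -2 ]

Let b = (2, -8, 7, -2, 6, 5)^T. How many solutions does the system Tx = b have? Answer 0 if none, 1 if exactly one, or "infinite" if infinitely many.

0

Row reduce the augmented matrix [T | b].
R2 ← R2 + (5/2)·R1: [0, -25/2, -9/2, 18, -3]
R3 ← R3 + (1/2)·R1: [0, -5/2, 1/2, 4, 8]
R4 ← R4 + R1: [0, -7, 0, 6, 0]
R5 ← R5 + R1: [0, -8, -6, 16, 8]
R6 ← R6 + (1/2)·R1: [0, 5/2, -1/2, 0, 6]
R3 ← R3 − (1/5)·R2: [0, 0, 7/5, 2/5, 43/5]
R4 ← R4 − (14/25)·R2: [0, 0, 63/25, -102/25, 42/25]
R5 ← R5 − (16/25)·R2: [0, 0, -78/25, 112/25, 248/25]
R6 ← R6 + (1/5)·R2: [0, 0, -7/5, 18/5, 27/5]
R4 ← R4 − (9/5)·R3: [0, 0, 0, -24/5, -69/5]
R5 ← R5 + (78/35)·R3: [0, 0, 0, 188/35, 1018/35]
R6 ← R6 + R3: [0, 0, 0, 4, 14]
R5 ← R5 + (47/42)·R4: [0, 0, 0, 0, 191/14]
R6 ← R6 + (5/6)·R4: [0, 0, 0, 0, 5/2]
R6 ← R6 − (35/191)·R5: [0, 0, 0, 0, 0]
The echelon form has 5 nonzero rows; the last pivot sits in the augmented column, so rank(T) = 4 but rank([T|b]) = 5.
Since the ranks differ, the system is inconsistent.
It has no solutions.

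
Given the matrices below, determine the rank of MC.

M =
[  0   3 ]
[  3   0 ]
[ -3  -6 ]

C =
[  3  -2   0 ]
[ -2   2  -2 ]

First compute MC:
[[ -6,   6,  -6],
 [  9,  -6,   0],
 [  3,  -6,  12]]
Now row reduce the product.
R2 ← R2 + (3/2)·R1: [0, 3, -9]
R3 ← R3 + (1/2)·R1: [0, -3, 9]
R3 ← R3 + R2: [0, 0, 0]
2 nonzero rows, so rank(MC) = 2.

2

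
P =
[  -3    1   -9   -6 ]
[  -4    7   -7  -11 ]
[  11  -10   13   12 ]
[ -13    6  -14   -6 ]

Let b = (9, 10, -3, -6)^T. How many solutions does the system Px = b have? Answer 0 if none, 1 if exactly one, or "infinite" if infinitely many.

Row reduce the augmented matrix [P | b].
R2 ← R2 − (4/3)·R1: [0, 17/3, 5, -3, -2]
R3 ← R3 + (11/3)·R1: [0, -19/3, -20, -10, 30]
R4 ← R4 − (13/3)·R1: [0, 5/3, 25, 20, -45]
R3 ← R3 + (19/17)·R2: [0, 0, -245/17, -227/17, 472/17]
R4 ← R4 − (5/17)·R2: [0, 0, 400/17, 355/17, -755/17]
R4 ← R4 + (80/49)·R3: [0, 0, 0, -45/49, 45/49]
The echelon form has 4 nonzero rows, and every pivot lies in the first 4 columns, so rank(P) = rank([P|b]) = 4.
The system is consistent.
rank = 4 = number of unknowns, so the solution is unique.

1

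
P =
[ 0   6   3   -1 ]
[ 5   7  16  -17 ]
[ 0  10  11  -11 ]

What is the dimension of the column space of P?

3

Row reduce to echelon form.
Swap R1 ↔ R2
R3 ← R3 − (5/3)·R2: [0, 0, 6, -28/3]
Echelon form has 3 nonzero rows, so rank(P) = 3.
The column space has dimension equal to the rank: 3.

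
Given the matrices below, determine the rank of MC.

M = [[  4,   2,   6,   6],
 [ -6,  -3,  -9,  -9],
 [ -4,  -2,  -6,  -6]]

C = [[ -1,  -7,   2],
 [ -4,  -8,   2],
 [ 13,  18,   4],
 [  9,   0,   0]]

First compute MC:
[[120,  64,  36],
 [-180, -96, -54],
 [-120, -64, -36]]
Now row reduce the product.
R2 ← R2 + (3/2)·R1: [0, 0, 0]
R3 ← R3 + R1: [0, 0, 0]
1 nonzero row, so rank(MC) = 1.

1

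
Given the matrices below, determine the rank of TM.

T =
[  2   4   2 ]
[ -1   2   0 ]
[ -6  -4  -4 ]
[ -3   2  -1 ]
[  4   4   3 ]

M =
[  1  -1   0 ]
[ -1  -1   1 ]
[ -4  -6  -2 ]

First compute TM:
[[-10, -18,   0],
 [ -3,  -1,   2],
 [ 14,  34,   4],
 [ -1,   7,   4],
 [-12, -26,  -2]]
Now row reduce the product.
R2 ← R2 − (3/10)·R1: [0, 22/5, 2]
R3 ← R3 + (7/5)·R1: [0, 44/5, 4]
R4 ← R4 − (1/10)·R1: [0, 44/5, 4]
R5 ← R5 − (6/5)·R1: [0, -22/5, -2]
R3 ← R3 − (2)·R2: [0, 0, 0]
R4 ← R4 − (2)·R2: [0, 0, 0]
R5 ← R5 + R2: [0, 0, 0]
2 nonzero rows, so rank(TM) = 2.

2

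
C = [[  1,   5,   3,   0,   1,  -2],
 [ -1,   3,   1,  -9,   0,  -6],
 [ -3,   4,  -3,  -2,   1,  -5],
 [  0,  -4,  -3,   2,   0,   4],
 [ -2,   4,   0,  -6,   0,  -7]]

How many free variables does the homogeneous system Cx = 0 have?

Row reduce to echelon form.
R2 ← R2 + R1: [0, 8, 4, -9, 1, -8]
R3 ← R3 + (3)·R1: [0, 19, 6, -2, 4, -11]
R5 ← R5 + (2)·R1: [0, 14, 6, -6, 2, -11]
R3 ← R3 − (19/8)·R2: [0, 0, -7/2, 155/8, 13/8, 8]
R4 ← R4 + (1/2)·R2: [0, 0, -1, -5/2, 1/2, 0]
R5 ← R5 − (7/4)·R2: [0, 0, -1, 39/4, 1/4, 3]
R4 ← R4 − (2/7)·R3: [0, 0, 0, -225/28, 1/28, -16/7]
R5 ← R5 − (2/7)·R3: [0, 0, 0, 59/14, -3/14, 5/7]
R5 ← R5 + (118/225)·R4: [0, 0, 0, 0, -44/225, -109/225]
5 nonzero rows, so rank(C) = 5.
C has 6 columns; by rank–nullity, nullity = 6 − 5 = 1.

1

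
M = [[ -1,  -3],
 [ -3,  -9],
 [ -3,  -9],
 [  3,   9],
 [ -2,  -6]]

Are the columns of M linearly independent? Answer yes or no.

Row reduce M to echelon form.
R2 ← R2 − (3)·R1: [0, 0]
R3 ← R3 − (3)·R1: [0, 0]
R4 ← R4 + (3)·R1: [0, 0]
R5 ← R5 − (2)·R1: [0, 0]
1 pivot among 2 columns.
Only 1 < 2 pivot columns, so the columns are linearly dependent.

no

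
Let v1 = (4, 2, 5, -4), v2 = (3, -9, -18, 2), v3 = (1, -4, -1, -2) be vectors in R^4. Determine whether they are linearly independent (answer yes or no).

yes

Form the matrix with these vectors as rows and row reduce.
R2 ← R2 − (3/4)·R1: [0, -21/2, -87/4, 5]
R3 ← R3 − (1/4)·R1: [0, -9/2, -9/4, -1]
R3 ← R3 − (3/7)·R2: [0, 0, 99/14, -22/7]
3 nonzero rows, so the 3 vectors span a space of dimension 3.
Since 3 = 3, the vectors are linearly independent.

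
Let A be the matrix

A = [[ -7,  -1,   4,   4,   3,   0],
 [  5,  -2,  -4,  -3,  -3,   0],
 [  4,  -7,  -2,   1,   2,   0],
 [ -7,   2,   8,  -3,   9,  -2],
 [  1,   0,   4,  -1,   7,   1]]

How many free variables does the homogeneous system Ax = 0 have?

Row reduce to echelon form.
R2 ← R2 + (5/7)·R1: [0, -19/7, -8/7, -1/7, -6/7, 0]
R3 ← R3 + (4/7)·R1: [0, -53/7, 2/7, 23/7, 26/7, 0]
R4 ← R4 − R1: [0, 3, 4, -7, 6, -2]
R5 ← R5 + (1/7)·R1: [0, -1/7, 32/7, -3/7, 52/7, 1]
R3 ← R3 − (53/19)·R2: [0, 0, 66/19, 70/19, 116/19, 0]
R4 ← R4 + (21/19)·R2: [0, 0, 52/19, -136/19, 96/19, -2]
R5 ← R5 − (1/19)·R2: [0, 0, 88/19, -8/19, 142/19, 1]
R4 ← R4 − (26/33)·R3: [0, 0, 0, -332/33, 8/33, -2]
R5 ← R5 − (4/3)·R3: [0, 0, 0, -16/3, -2/3, 1]
R5 ← R5 − (44/83)·R4: [0, 0, 0, 0, -66/83, 171/83]
5 nonzero rows, so rank(A) = 5.
A has 6 columns; by rank–nullity, nullity = 6 − 5 = 1.

1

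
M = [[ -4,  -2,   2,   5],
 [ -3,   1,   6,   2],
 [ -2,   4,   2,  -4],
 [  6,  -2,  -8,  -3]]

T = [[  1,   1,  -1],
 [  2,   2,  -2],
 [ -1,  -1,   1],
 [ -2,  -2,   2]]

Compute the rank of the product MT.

1

First compute MT:
[[-20, -20,  20],
 [-11, -11,  11],
 [ 12,  12, -12],
 [ 16,  16, -16]]
Now row reduce the product.
R2 ← R2 − (11/20)·R1: [0, 0, 0]
R3 ← R3 + (3/5)·R1: [0, 0, 0]
R4 ← R4 + (4/5)·R1: [0, 0, 0]
1 nonzero row, so rank(MT) = 1.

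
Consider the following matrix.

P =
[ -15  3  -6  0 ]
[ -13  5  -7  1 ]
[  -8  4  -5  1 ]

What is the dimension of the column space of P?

Row reduce to echelon form.
R2 ← R2 − (13/15)·R1: [0, 12/5, -9/5, 1]
R3 ← R3 − (8/15)·R1: [0, 12/5, -9/5, 1]
R3 ← R3 − R2: [0, 0, 0, 0]
Echelon form has 2 nonzero rows, so rank(P) = 2.
The column space has dimension equal to the rank: 2.

2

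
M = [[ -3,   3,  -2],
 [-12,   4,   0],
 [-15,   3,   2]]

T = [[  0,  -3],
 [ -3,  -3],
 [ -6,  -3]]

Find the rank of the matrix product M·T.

2

First compute MT:
[[  3,   6],
 [-12,  24],
 [-21,  30]]
Now row reduce the product.
R2 ← R2 + (4)·R1: [0, 48]
R3 ← R3 + (7)·R1: [0, 72]
R3 ← R3 − (3/2)·R2: [0, 0]
2 nonzero rows, so rank(MT) = 2.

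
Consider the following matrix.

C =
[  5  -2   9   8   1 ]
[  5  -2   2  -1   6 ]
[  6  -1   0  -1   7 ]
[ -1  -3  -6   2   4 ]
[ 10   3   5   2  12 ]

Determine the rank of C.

5

Row reduce to echelon form.
R2 ← R2 − R1: [0, 0, -7, -9, 5]
R3 ← R3 − (6/5)·R1: [0, 7/5, -54/5, -53/5, 29/5]
R4 ← R4 + (1/5)·R1: [0, -17/5, -21/5, 18/5, 21/5]
R5 ← R5 − (2)·R1: [0, 7, -13, -14, 10]
Swap R2 ↔ R3
R4 ← R4 + (17/7)·R2: [0, 0, -213/7, -155/7, 128/7]
R5 ← R5 − (5)·R2: [0, 0, 41, 39, -19]
R4 ← R4 − (213/49)·R3: [0, 0, 0, 832/49, -169/49]
R5 ← R5 + (41/7)·R3: [0, 0, 0, -96/7, 72/7]
R5 ← R5 + (21/26)·R4: [0, 0, 0, 0, 15/2]
Echelon form has 5 nonzero rows, so rank(C) = 5.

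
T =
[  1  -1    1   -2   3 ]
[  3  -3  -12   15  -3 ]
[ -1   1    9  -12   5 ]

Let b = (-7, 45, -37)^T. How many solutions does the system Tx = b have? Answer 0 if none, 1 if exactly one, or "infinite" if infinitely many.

Row reduce the augmented matrix [T | b].
R2 ← R2 − (3)·R1: [0, 0, -15, 21, -12, 66]
R3 ← R3 + R1: [0, 0, 10, -14, 8, -44]
R3 ← R3 + (2/3)·R2: [0, 0, 0, 0, 0, 0]
The echelon form has 2 nonzero rows, and every pivot lies in the first 5 columns, so rank(T) = rank([T|b]) = 2.
The system is consistent.
rank = 2 < 5 unknowns, so there are infinitely many solutions.

infinite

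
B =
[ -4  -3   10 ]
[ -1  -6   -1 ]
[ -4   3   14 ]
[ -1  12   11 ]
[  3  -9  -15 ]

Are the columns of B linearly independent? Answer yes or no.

Row reduce B to echelon form.
R2 ← R2 − (1/4)·R1: [0, -21/4, -7/2]
R3 ← R3 − R1: [0, 6, 4]
R4 ← R4 − (1/4)·R1: [0, 51/4, 17/2]
R5 ← R5 + (3/4)·R1: [0, -45/4, -15/2]
R3 ← R3 + (8/7)·R2: [0, 0, 0]
R4 ← R4 + (17/7)·R2: [0, 0, 0]
R5 ← R5 − (15/7)·R2: [0, 0, 0]
2 pivots among 3 columns.
Only 2 < 3 pivot columns, so the columns are linearly dependent.

no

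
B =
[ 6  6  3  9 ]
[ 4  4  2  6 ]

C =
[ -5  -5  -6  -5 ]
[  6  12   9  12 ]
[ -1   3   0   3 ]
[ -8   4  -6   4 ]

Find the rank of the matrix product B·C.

First compute BC:
[[-69,  87, -36,  87],
 [-46,  58, -24,  58]]
Now row reduce the product.
R2 ← R2 − (2/3)·R1: [0, 0, 0, 0]
1 nonzero row, so rank(BC) = 1.

1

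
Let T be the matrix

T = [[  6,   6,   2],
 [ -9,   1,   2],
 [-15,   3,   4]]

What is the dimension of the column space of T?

2

Row reduce to echelon form.
R2 ← R2 + (3/2)·R1: [0, 10, 5]
R3 ← R3 + (5/2)·R1: [0, 18, 9]
R3 ← R3 − (9/5)·R2: [0, 0, 0]
Echelon form has 2 nonzero rows, so rank(T) = 2.
The column space has dimension equal to the rank: 2.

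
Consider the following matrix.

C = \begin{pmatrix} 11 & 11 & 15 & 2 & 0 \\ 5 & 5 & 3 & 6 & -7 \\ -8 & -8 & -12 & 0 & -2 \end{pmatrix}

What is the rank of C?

2

Row reduce to echelon form.
R2 ← R2 − (5/11)·R1: [0, 0, -42/11, 56/11, -7]
R3 ← R3 + (8/11)·R1: [0, 0, -12/11, 16/11, -2]
R3 ← R3 − (2/7)·R2: [0, 0, 0, 0, 0]
Echelon form has 2 nonzero rows, so rank(C) = 2.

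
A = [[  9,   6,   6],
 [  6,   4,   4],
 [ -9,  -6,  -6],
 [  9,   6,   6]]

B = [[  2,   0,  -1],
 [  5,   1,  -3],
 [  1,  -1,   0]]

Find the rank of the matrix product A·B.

First compute AB:
[[ 54,   0, -27],
 [ 36,   0, -18],
 [-54,   0,  27],
 [ 54,   0, -27]]
Now row reduce the product.
R2 ← R2 − (2/3)·R1: [0, 0, 0]
R3 ← R3 + R1: [0, 0, 0]
R4 ← R4 − R1: [0, 0, 0]
1 nonzero row, so rank(AB) = 1.

1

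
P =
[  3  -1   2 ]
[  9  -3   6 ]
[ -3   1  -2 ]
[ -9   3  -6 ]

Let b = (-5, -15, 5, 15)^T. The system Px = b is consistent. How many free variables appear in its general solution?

Row reduce the augmented matrix [P | b].
R2 ← R2 − (3)·R1: [0, 0, 0, 0]
R3 ← R3 + R1: [0, 0, 0, 0]
R4 ← R4 + (3)·R1: [0, 0, 0, 0]
The echelon form has 1 nonzero rows, and every pivot lies in the first 3 columns, so rank(P) = rank([P|b]) = 1.
The system is consistent.
Free variables = (unknowns) − (rank) = 3 − 1 = 2.

2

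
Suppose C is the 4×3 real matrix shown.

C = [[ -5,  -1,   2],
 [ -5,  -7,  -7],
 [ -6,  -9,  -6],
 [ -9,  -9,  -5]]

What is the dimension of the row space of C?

3

Row reduce to echelon form.
R2 ← R2 − R1: [0, -6, -9]
R3 ← R3 − (6/5)·R1: [0, -39/5, -42/5]
R4 ← R4 − (9/5)·R1: [0, -36/5, -43/5]
R3 ← R3 − (13/10)·R2: [0, 0, 33/10]
R4 ← R4 − (6/5)·R2: [0, 0, 11/5]
R4 ← R4 − (2/3)·R3: [0, 0, 0]
Echelon form has 3 nonzero rows, so rank(C) = 3.
The row space has dimension equal to the rank: 3.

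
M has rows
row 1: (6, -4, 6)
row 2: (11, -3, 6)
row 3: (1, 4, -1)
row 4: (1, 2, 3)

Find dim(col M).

Row reduce to echelon form.
R2 ← R2 − (11/6)·R1: [0, 13/3, -5]
R3 ← R3 − (1/6)·R1: [0, 14/3, -2]
R4 ← R4 − (1/6)·R1: [0, 8/3, 2]
R3 ← R3 − (14/13)·R2: [0, 0, 44/13]
R4 ← R4 − (8/13)·R2: [0, 0, 66/13]
R4 ← R4 − (3/2)·R3: [0, 0, 0]
Echelon form has 3 nonzero rows, so rank(M) = 3.
The column space has dimension equal to the rank: 3.

3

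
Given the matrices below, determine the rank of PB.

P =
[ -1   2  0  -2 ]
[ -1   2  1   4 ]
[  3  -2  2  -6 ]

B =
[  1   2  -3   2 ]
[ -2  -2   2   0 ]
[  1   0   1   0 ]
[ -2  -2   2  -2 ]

3

First compute PB:
[[ -1,  -2,   3,   2],
 [-12, -14,  16, -10],
 [ 21,  22, -23,  18]]
Now row reduce the product.
R2 ← R2 − (12)·R1: [0, 10, -20, -34]
R3 ← R3 + (21)·R1: [0, -20, 40, 60]
R3 ← R3 + (2)·R2: [0, 0, 0, -8]
3 nonzero rows, so rank(PB) = 3.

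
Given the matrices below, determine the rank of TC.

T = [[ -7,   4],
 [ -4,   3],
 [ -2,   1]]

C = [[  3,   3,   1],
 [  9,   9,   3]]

1

First compute TC:
[[ 15,  15,   5],
 [ 15,  15,   5],
 [  3,   3,   1]]
Now row reduce the product.
R2 ← R2 − R1: [0, 0, 0]
R3 ← R3 − (1/5)·R1: [0, 0, 0]
1 nonzero row, so rank(TC) = 1.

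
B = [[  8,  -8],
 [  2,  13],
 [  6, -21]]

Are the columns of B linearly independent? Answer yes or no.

Row reduce B to echelon form.
R2 ← R2 − (1/4)·R1: [0, 15]
R3 ← R3 − (3/4)·R1: [0, -15]
R3 ← R3 + R2: [0, 0]
2 pivots among 2 columns.
Every column is a pivot column, so the columns are linearly independent.

yes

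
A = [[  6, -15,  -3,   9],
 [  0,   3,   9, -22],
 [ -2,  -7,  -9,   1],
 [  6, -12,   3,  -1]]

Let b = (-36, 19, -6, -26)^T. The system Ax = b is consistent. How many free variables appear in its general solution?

Row reduce the augmented matrix [A | b].
R3 ← R3 + (1/3)·R1: [0, -12, -10, 4, -18]
R4 ← R4 − R1: [0, 3, 6, -10, 10]
R3 ← R3 + (4)·R2: [0, 0, 26, -84, 58]
R4 ← R4 − R2: [0, 0, -3, 12, -9]
R4 ← R4 + (3/26)·R3: [0, 0, 0, 30/13, -30/13]
The echelon form has 4 nonzero rows, and every pivot lies in the first 4 columns, so rank(A) = rank([A|b]) = 4.
The system is consistent.
Free variables = (unknowns) − (rank) = 4 − 4 = 0.

0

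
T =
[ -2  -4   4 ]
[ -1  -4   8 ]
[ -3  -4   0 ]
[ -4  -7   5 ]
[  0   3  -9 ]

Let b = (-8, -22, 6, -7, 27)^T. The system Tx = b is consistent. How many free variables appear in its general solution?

Row reduce the augmented matrix [T | b].
R2 ← R2 − (1/2)·R1: [0, -2, 6, -18]
R3 ← R3 − (3/2)·R1: [0, 2, -6, 18]
R4 ← R4 − (2)·R1: [0, 1, -3, 9]
R3 ← R3 + R2: [0, 0, 0, 0]
R4 ← R4 + (1/2)·R2: [0, 0, 0, 0]
R5 ← R5 + (3/2)·R2: [0, 0, 0, 0]
The echelon form has 2 nonzero rows, and every pivot lies in the first 3 columns, so rank(T) = rank([T|b]) = 2.
The system is consistent.
Free variables = (unknowns) − (rank) = 3 − 2 = 1.

1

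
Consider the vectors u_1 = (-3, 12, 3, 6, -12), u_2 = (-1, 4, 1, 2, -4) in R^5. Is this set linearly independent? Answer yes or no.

no

Form the matrix with these vectors as rows and row reduce.
R2 ← R2 − (1/3)·R1: [0, 0, 0, 0, 0]
1 nonzero row, so the 2 vectors span a space of dimension 1.
Since 1 < 2, the vectors are linearly dependent.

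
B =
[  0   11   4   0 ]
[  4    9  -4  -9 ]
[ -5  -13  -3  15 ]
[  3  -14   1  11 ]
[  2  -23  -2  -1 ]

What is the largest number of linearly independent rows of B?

4

Row reduce to echelon form.
Swap R1 ↔ R2
R3 ← R3 + (5/4)·R1: [0, -7/4, -8, 15/4]
R4 ← R4 − (3/4)·R1: [0, -83/4, 4, 71/4]
R5 ← R5 − (1/2)·R1: [0, -55/2, 0, 7/2]
R3 ← R3 + (7/44)·R2: [0, 0, -81/11, 15/4]
R4 ← R4 + (83/44)·R2: [0, 0, 127/11, 71/4]
R5 ← R5 + (5/2)·R2: [0, 0, 10, 7/2]
R4 ← R4 + (127/81)·R3: [0, 0, 0, 638/27]
R5 ← R5 + (110/81)·R3: [0, 0, 0, 232/27]
R5 ← R5 − (4/11)·R4: [0, 0, 0, 0]
Echelon form has 4 nonzero rows, so rank(B) = 4.
The rank gives the maximum number of linearly independent rows: 4.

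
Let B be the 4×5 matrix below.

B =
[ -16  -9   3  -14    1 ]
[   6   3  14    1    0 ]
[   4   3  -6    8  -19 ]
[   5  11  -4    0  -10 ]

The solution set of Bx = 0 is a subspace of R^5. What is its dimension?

Row reduce to echelon form.
R2 ← R2 + (3/8)·R1: [0, -3/8, 121/8, -17/4, 3/8]
R3 ← R3 + (1/4)·R1: [0, 3/4, -21/4, 9/2, -75/4]
R4 ← R4 + (5/16)·R1: [0, 131/16, -49/16, -35/8, -155/16]
R3 ← R3 + (2)·R2: [0, 0, 25, -4, -18]
R4 ← R4 + (131/6)·R2: [0, 0, 1963/6, -583/6, -3/2]
R4 ← R4 − (1963/150)·R3: [0, 0, 0, -2241/50, 11703/50]
4 nonzero rows, so rank(B) = 4.
B has 5 columns; by rank–nullity, nullity = 5 − 4 = 1.

1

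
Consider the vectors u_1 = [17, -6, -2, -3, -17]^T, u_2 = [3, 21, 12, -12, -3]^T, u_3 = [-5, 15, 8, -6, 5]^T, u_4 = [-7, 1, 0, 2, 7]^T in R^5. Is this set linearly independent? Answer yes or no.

no

Form the matrix with these vectors as rows and row reduce.
R2 ← R2 − (3/17)·R1: [0, 375/17, 210/17, -195/17, 0]
R3 ← R3 + (5/17)·R1: [0, 225/17, 126/17, -117/17, 0]
R4 ← R4 + (7/17)·R1: [0, -25/17, -14/17, 13/17, 0]
R3 ← R3 − (3/5)·R2: [0, 0, 0, 0, 0]
R4 ← R4 + (1/15)·R2: [0, 0, 0, 0, 0]
2 nonzero rows, so the 4 vectors span a space of dimension 2.
Since 2 < 4, the vectors are linearly dependent.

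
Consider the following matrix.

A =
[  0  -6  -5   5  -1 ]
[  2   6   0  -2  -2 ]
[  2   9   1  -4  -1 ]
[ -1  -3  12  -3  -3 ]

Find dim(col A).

Row reduce to echelon form.
Swap R1 ↔ R2
R3 ← R3 − R1: [0, 3, 1, -2, 1]
R4 ← R4 + (1/2)·R1: [0, 0, 12, -4, -4]
R3 ← R3 + (1/2)·R2: [0, 0, -3/2, 1/2, 1/2]
R4 ← R4 + (8)·R3: [0, 0, 0, 0, 0]
Echelon form has 3 nonzero rows, so rank(A) = 3.
The column space has dimension equal to the rank: 3.

3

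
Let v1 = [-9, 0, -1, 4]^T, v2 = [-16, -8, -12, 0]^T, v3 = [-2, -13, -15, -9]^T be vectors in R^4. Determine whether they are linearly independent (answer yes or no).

yes

Form the matrix with these vectors as rows and row reduce.
R2 ← R2 − (16/9)·R1: [0, -8, -92/9, -64/9]
R3 ← R3 − (2/9)·R1: [0, -13, -133/9, -89/9]
R3 ← R3 − (13/8)·R2: [0, 0, 11/6, 5/3]
3 nonzero rows, so the 3 vectors span a space of dimension 3.
Since 3 = 3, the vectors are linearly independent.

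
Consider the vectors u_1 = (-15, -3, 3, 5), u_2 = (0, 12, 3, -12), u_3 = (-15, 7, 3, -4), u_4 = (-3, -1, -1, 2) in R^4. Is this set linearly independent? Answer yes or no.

no

Form the matrix with these vectors as rows and row reduce.
R3 ← R3 − R1: [0, 10, 0, -9]
R4 ← R4 − (1/5)·R1: [0, -2/5, -8/5, 1]
R3 ← R3 − (5/6)·R2: [0, 0, -5/2, 1]
R4 ← R4 + (1/30)·R2: [0, 0, -3/2, 3/5]
R4 ← R4 − (3/5)·R3: [0, 0, 0, 0]
3 nonzero rows, so the 4 vectors span a space of dimension 3.
Since 3 < 4, the vectors are linearly dependent.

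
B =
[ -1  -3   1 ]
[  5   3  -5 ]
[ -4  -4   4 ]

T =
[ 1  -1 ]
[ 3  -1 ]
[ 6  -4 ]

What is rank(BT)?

First compute BT:
[[ -4,   0],
 [-16,  12],
 [  8,  -8]]
Now row reduce the product.
R2 ← R2 − (4)·R1: [0, 12]
R3 ← R3 + (2)·R1: [0, -8]
R3 ← R3 + (2/3)·R2: [0, 0]
2 nonzero rows, so rank(BT) = 2.

2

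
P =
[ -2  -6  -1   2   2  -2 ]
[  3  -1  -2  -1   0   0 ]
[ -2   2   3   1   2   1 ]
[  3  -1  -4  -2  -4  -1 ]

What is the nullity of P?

Row reduce to echelon form.
R2 ← R2 + (3/2)·R1: [0, -10, -7/2, 2, 3, -3]
R3 ← R3 − R1: [0, 8, 4, -1, 0, 3]
R4 ← R4 + (3/2)·R1: [0, -10, -11/2, 1, -1, -4]
R3 ← R3 + (4/5)·R2: [0, 0, 6/5, 3/5, 12/5, 3/5]
R4 ← R4 − R2: [0, 0, -2, -1, -4, -1]
R4 ← R4 + (5/3)·R3: [0, 0, 0, 0, 0, 0]
3 nonzero rows, so rank(P) = 3.
P has 6 columns; by rank–nullity, nullity = 6 − 3 = 3.

3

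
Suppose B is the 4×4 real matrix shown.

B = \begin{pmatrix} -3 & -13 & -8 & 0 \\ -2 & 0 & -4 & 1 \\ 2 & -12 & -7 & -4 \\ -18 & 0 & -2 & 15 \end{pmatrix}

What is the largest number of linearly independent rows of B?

3

Row reduce to echelon form.
R2 ← R2 − (2/3)·R1: [0, 26/3, 4/3, 1]
R3 ← R3 + (2/3)·R1: [0, -62/3, -37/3, -4]
R4 ← R4 − (6)·R1: [0, 78, 46, 15]
R3 ← R3 + (31/13)·R2: [0, 0, -119/13, -21/13]
R4 ← R4 − (9)·R2: [0, 0, 34, 6]
R4 ← R4 + (26/7)·R3: [0, 0, 0, 0]
Echelon form has 3 nonzero rows, so rank(B) = 3.
The rank gives the maximum number of linearly independent rows: 3.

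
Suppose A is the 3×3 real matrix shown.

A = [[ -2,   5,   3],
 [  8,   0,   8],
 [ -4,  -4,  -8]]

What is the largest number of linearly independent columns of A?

2

Row reduce to echelon form.
R2 ← R2 + (4)·R1: [0, 20, 20]
R3 ← R3 − (2)·R1: [0, -14, -14]
R3 ← R3 + (7/10)·R2: [0, 0, 0]
Echelon form has 2 nonzero rows, so rank(A) = 2.
The rank gives the maximum number of linearly independent columns: 2.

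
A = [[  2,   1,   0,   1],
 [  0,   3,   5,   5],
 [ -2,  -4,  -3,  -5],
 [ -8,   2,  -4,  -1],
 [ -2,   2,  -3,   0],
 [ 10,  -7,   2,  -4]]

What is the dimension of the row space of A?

3

Row reduce to echelon form.
R3 ← R3 + R1: [0, -3, -3, -4]
R4 ← R4 + (4)·R1: [0, 6, -4, 3]
R5 ← R5 + R1: [0, 3, -3, 1]
R6 ← R6 − (5)·R1: [0, -12, 2, -9]
R3 ← R3 + R2: [0, 0, 2, 1]
R4 ← R4 − (2)·R2: [0, 0, -14, -7]
R5 ← R5 − R2: [0, 0, -8, -4]
R6 ← R6 + (4)·R2: [0, 0, 22, 11]
R4 ← R4 + (7)·R3: [0, 0, 0, 0]
R5 ← R5 + (4)·R3: [0, 0, 0, 0]
R6 ← R6 − (11)·R3: [0, 0, 0, 0]
Echelon form has 3 nonzero rows, so rank(A) = 3.
The row space has dimension equal to the rank: 3.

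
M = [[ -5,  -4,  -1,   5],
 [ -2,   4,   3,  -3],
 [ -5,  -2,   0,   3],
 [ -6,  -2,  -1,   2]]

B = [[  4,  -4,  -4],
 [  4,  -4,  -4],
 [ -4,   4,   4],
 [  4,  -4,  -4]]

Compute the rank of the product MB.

First compute MB:
[[-12,  12,  12],
 [-16,  16,  16],
 [-16,  16,  16],
 [-20,  20,  20]]
Now row reduce the product.
R2 ← R2 − (4/3)·R1: [0, 0, 0]
R3 ← R3 − (4/3)·R1: [0, 0, 0]
R4 ← R4 − (5/3)·R1: [0, 0, 0]
1 nonzero row, so rank(MB) = 1.

1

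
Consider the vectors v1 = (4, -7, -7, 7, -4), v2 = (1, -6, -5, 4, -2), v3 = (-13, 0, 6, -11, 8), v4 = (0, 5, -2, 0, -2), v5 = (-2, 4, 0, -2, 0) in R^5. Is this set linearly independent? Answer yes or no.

no

Form the matrix with these vectors as rows and row reduce.
R2 ← R2 − (1/4)·R1: [0, -17/4, -13/4, 9/4, -1]
R3 ← R3 + (13/4)·R1: [0, -91/4, -67/4, 47/4, -5]
R5 ← R5 + (1/2)·R1: [0, 1/2, -7/2, 3/2, -2]
R3 ← R3 − (91/17)·R2: [0, 0, 11/17, -5/17, 6/17]
R4 ← R4 + (20/17)·R2: [0, 0, -99/17, 45/17, -54/17]
R5 ← R5 + (2/17)·R2: [0, 0, -66/17, 30/17, -36/17]
R4 ← R4 + (9)·R3: [0, 0, 0, 0, 0]
R5 ← R5 + (6)·R3: [0, 0, 0, 0, 0]
3 nonzero rows, so the 5 vectors span a space of dimension 3.
Since 3 < 5, the vectors are linearly dependent.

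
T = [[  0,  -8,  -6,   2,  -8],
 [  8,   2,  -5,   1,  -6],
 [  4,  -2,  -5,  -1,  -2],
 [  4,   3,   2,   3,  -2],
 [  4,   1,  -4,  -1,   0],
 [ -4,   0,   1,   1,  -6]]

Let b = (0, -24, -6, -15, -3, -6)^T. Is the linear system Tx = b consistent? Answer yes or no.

Row reduce the augmented matrix [T | b].
Swap R1 ↔ R2
R3 ← R3 − (1/2)·R1: [0, -3, -5/2, -3/2, 1, 6]
R4 ← R4 − (1/2)·R1: [0, 2, 9/2, 5/2, 1, -3]
R5 ← R5 − (1/2)·R1: [0, 0, -3/2, -3/2, 3, 9]
R6 ← R6 + (1/2)·R1: [0, 1, -3/2, 3/2, -9, -18]
R3 ← R3 − (3/8)·R2: [0, 0, -1/4, -9/4, 4, 6]
R4 ← R4 + (1/4)·R2: [0, 0, 3, 3, -1, -3]
R6 ← R6 + (1/8)·R2: [0, 0, -9/4, 7/4, -10, -18]
R4 ← R4 + (12)·R3: [0, 0, 0, -24, 47, 69]
R5 ← R5 − (6)·R3: [0, 0, 0, 12, -21, -27]
R6 ← R6 − (9)·R3: [0, 0, 0, 22, -46, -72]
R5 ← R5 + (1/2)·R4: [0, 0, 0, 0, 5/2, 15/2]
R6 ← R6 + (11/12)·R4: [0, 0, 0, 0, -35/12, -35/4]
R6 ← R6 + (7/6)·R5: [0, 0, 0, 0, 0, 0]
The echelon form has 5 nonzero rows, and every pivot lies in the first 5 columns, so rank(T) = rank([T|b]) = 5.
The system is consistent.

yes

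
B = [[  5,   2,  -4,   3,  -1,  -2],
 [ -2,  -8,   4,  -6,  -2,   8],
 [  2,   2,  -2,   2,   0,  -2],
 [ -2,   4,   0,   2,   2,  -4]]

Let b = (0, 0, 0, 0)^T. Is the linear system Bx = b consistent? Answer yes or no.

Row reduce the augmented matrix [B | b].
R2 ← R2 + (2/5)·R1: [0, -36/5, 12/5, -24/5, -12/5, 36/5, 0]
R3 ← R3 − (2/5)·R1: [0, 6/5, -2/5, 4/5, 2/5, -6/5, 0]
R4 ← R4 + (2/5)·R1: [0, 24/5, -8/5, 16/5, 8/5, -24/5, 0]
R3 ← R3 + (1/6)·R2: [0, 0, 0, 0, 0, 0, 0]
R4 ← R4 + (2/3)·R2: [0, 0, 0, 0, 0, 0, 0]
The echelon form has 2 nonzero rows, and every pivot lies in the first 6 columns, so rank(B) = rank([B|b]) = 2.
The system is consistent.

yes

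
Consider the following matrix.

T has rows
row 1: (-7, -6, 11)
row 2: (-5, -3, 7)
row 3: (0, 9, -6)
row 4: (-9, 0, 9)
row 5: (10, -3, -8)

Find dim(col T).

2

Row reduce to echelon form.
R2 ← R2 − (5/7)·R1: [0, 9/7, -6/7]
R4 ← R4 − (9/7)·R1: [0, 54/7, -36/7]
R5 ← R5 + (10/7)·R1: [0, -81/7, 54/7]
R3 ← R3 − (7)·R2: [0, 0, 0]
R4 ← R4 − (6)·R2: [0, 0, 0]
R5 ← R5 + (9)·R2: [0, 0, 0]
Echelon form has 2 nonzero rows, so rank(T) = 2.
The column space has dimension equal to the rank: 2.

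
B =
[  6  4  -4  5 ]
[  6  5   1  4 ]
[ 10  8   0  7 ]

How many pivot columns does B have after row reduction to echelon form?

2

Row reduce to echelon form.
R2 ← R2 − R1: [0, 1, 5, -1]
R3 ← R3 − (5/3)·R1: [0, 4/3, 20/3, -4/3]
R3 ← R3 − (4/3)·R2: [0, 0, 0, 0]
Echelon form has 2 nonzero rows, so rank(B) = 2.
Each nonzero row contributes one pivot column: 2 pivot columns.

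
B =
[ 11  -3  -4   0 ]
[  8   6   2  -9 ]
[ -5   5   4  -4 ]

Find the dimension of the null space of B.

Row reduce to echelon form.
R2 ← R2 − (8/11)·R1: [0, 90/11, 54/11, -9]
R3 ← R3 + (5/11)·R1: [0, 40/11, 24/11, -4]
R3 ← R3 − (4/9)·R2: [0, 0, 0, 0]
2 nonzero rows, so rank(B) = 2.
B has 4 columns; by rank–nullity, nullity = 4 − 2 = 2.

2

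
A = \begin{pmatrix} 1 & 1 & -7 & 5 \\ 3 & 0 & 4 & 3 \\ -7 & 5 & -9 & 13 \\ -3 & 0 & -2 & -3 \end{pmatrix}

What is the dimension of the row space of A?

Row reduce to echelon form.
R2 ← R2 − (3)·R1: [0, -3, 25, -12]
R3 ← R3 + (7)·R1: [0, 12, -58, 48]
R4 ← R4 + (3)·R1: [0, 3, -23, 12]
R3 ← R3 + (4)·R2: [0, 0, 42, 0]
R4 ← R4 + R2: [0, 0, 2, 0]
R4 ← R4 − (1/21)·R3: [0, 0, 0, 0]
Echelon form has 3 nonzero rows, so rank(A) = 3.
The row space has dimension equal to the rank: 3.

3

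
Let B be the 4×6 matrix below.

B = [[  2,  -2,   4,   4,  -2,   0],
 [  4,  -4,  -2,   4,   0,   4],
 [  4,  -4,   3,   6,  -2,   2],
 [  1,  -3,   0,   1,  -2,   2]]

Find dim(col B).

Row reduce to echelon form.
R2 ← R2 − (2)·R1: [0, 0, -10, -4, 4, 4]
R3 ← R3 − (2)·R1: [0, 0, -5, -2, 2, 2]
R4 ← R4 − (1/2)·R1: [0, -2, -2, -1, -1, 2]
Swap R2 ↔ R4
R4 ← R4 − (2)·R3: [0, 0, 0, 0, 0, 0]
Echelon form has 3 nonzero rows, so rank(B) = 3.
The column space has dimension equal to the rank: 3.

3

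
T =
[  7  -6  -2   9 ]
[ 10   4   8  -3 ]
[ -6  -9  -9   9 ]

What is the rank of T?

3

Row reduce to echelon form.
R2 ← R2 − (10/7)·R1: [0, 88/7, 76/7, -111/7]
R3 ← R3 + (6/7)·R1: [0, -99/7, -75/7, 117/7]
R3 ← R3 + (9/8)·R2: [0, 0, 3/2, -9/8]
Echelon form has 3 nonzero rows, so rank(T) = 3.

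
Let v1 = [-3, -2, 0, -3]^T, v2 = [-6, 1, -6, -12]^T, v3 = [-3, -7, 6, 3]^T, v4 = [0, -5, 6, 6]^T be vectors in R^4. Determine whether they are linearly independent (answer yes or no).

Form the matrix with these vectors as rows and row reduce.
R2 ← R2 − (2)·R1: [0, 5, -6, -6]
R3 ← R3 − R1: [0, -5, 6, 6]
R3 ← R3 + R2: [0, 0, 0, 0]
R4 ← R4 + R2: [0, 0, 0, 0]
2 nonzero rows, so the 4 vectors span a space of dimension 2.
Since 2 < 4, the vectors are linearly dependent.

no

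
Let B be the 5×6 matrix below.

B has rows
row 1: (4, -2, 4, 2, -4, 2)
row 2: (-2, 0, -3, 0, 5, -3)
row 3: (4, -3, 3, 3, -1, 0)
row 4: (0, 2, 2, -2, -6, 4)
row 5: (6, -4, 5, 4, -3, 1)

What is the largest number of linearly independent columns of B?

2

Row reduce to echelon form.
R2 ← R2 + (1/2)·R1: [0, -1, -1, 1, 3, -2]
R3 ← R3 − R1: [0, -1, -1, 1, 3, -2]
R5 ← R5 − (3/2)·R1: [0, -1, -1, 1, 3, -2]
R3 ← R3 − R2: [0, 0, 0, 0, 0, 0]
R4 ← R4 + (2)·R2: [0, 0, 0, 0, 0, 0]
R5 ← R5 − R2: [0, 0, 0, 0, 0, 0]
Echelon form has 2 nonzero rows, so rank(B) = 2.
The rank gives the maximum number of linearly independent columns: 2.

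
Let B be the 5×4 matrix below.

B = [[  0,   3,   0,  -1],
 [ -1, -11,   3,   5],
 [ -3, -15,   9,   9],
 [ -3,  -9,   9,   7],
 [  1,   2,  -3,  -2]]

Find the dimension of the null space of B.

2

Row reduce to echelon form.
Swap R1 ↔ R2
R3 ← R3 − (3)·R1: [0, 18, 0, -6]
R4 ← R4 − (3)·R1: [0, 24, 0, -8]
R5 ← R5 + R1: [0, -9, 0, 3]
R3 ← R3 − (6)·R2: [0, 0, 0, 0]
R4 ← R4 − (8)·R2: [0, 0, 0, 0]
R5 ← R5 + (3)·R2: [0, 0, 0, 0]
2 nonzero rows, so rank(B) = 2.
B has 4 columns; by rank–nullity, nullity = 4 − 2 = 2.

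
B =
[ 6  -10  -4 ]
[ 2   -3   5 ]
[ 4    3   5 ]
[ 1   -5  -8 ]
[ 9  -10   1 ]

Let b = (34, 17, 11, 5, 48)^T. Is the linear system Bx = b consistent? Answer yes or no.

yes

Row reduce the augmented matrix [B | b].
R2 ← R2 − (1/3)·R1: [0, 1/3, 19/3, 17/3]
R3 ← R3 − (2/3)·R1: [0, 29/3, 23/3, -35/3]
R4 ← R4 − (1/6)·R1: [0, -10/3, -22/3, -2/3]
R5 ← R5 − (3/2)·R1: [0, 5, 7, -3]
R3 ← R3 − (29)·R2: [0, 0, -176, -176]
R4 ← R4 + (10)·R2: [0, 0, 56, 56]
R5 ← R5 − (15)·R2: [0, 0, -88, -88]
R4 ← R4 + (7/22)·R3: [0, 0, 0, 0]
R5 ← R5 − (1/2)·R3: [0, 0, 0, 0]
The echelon form has 3 nonzero rows, and every pivot lies in the first 3 columns, so rank(B) = rank([B|b]) = 3.
The system is consistent.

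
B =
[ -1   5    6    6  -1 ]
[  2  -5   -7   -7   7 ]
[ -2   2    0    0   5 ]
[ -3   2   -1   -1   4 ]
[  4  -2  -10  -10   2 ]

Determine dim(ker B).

1

Row reduce to echelon form.
R2 ← R2 + (2)·R1: [0, 5, 5, 5, 5]
R3 ← R3 − (2)·R1: [0, -8, -12, -12, 7]
R4 ← R4 − (3)·R1: [0, -13, -19, -19, 7]
R5 ← R5 + (4)·R1: [0, 18, 14, 14, -2]
R3 ← R3 + (8/5)·R2: [0, 0, -4, -4, 15]
R4 ← R4 + (13/5)·R2: [0, 0, -6, -6, 20]
R5 ← R5 − (18/5)·R2: [0, 0, -4, -4, -20]
R4 ← R4 − (3/2)·R3: [0, 0, 0, 0, -5/2]
R5 ← R5 − R3: [0, 0, 0, 0, -35]
R5 ← R5 − (14)·R4: [0, 0, 0, 0, 0]
4 nonzero rows, so rank(B) = 4.
B has 5 columns; by rank–nullity, nullity = 5 − 4 = 1.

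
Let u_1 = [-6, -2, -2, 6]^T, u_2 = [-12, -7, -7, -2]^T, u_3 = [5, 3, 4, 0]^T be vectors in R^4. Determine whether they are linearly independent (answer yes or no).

yes

Form the matrix with these vectors as rows and row reduce.
R2 ← R2 − (2)·R1: [0, -3, -3, -14]
R3 ← R3 + (5/6)·R1: [0, 4/3, 7/3, 5]
R3 ← R3 + (4/9)·R2: [0, 0, 1, -11/9]
3 nonzero rows, so the 3 vectors span a space of dimension 3.
Since 3 = 3, the vectors are linearly independent.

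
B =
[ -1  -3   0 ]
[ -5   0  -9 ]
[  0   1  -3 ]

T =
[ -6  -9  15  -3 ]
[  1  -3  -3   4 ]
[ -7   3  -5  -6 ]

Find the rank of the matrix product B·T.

3

First compute BT:
[[  3,  18,  -6,  -9],
 [ 93,  18, -30,  69],
 [ 22, -12,  12,  22]]
Now row reduce the product.
R2 ← R2 − (31)·R1: [0, -540, 156, 348]
R3 ← R3 − (22/3)·R1: [0, -144, 56, 88]
R3 ← R3 − (4/15)·R2: [0, 0, 72/5, -24/5]
3 nonzero rows, so rank(BT) = 3.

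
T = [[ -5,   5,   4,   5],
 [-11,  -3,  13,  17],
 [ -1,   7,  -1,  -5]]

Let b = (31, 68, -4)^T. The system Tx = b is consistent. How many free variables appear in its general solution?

Row reduce the augmented matrix [T | b].
R2 ← R2 − (11/5)·R1: [0, -14, 21/5, 6, -1/5]
R3 ← R3 − (1/5)·R1: [0, 6, -9/5, -6, -51/5]
R3 ← R3 + (3/7)·R2: [0, 0, 0, -24/7, -72/7]
The echelon form has 3 nonzero rows, and every pivot lies in the first 4 columns, so rank(T) = rank([T|b]) = 3.
The system is consistent.
Free variables = (unknowns) − (rank) = 4 − 3 = 1.

1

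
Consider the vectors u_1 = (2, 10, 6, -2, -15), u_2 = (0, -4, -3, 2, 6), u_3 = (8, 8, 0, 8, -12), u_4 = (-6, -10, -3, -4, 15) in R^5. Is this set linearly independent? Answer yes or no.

no

Form the matrix with these vectors as rows and row reduce.
R3 ← R3 − (4)·R1: [0, -32, -24, 16, 48]
R4 ← R4 + (3)·R1: [0, 20, 15, -10, -30]
R3 ← R3 − (8)·R2: [0, 0, 0, 0, 0]
R4 ← R4 + (5)·R2: [0, 0, 0, 0, 0]
2 nonzero rows, so the 4 vectors span a space of dimension 2.
Since 2 < 4, the vectors are linearly dependent.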